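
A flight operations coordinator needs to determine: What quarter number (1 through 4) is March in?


Month: March (month 3)
Q1: January-March (months 1-3)
Q2: April-June (months 4-6)
Q3: July-September (months 7-9)
Q4: October-December (months 10-12)
Month 3 falls in Q1

1


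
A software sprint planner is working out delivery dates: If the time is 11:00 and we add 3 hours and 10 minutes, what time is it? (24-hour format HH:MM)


Start time: 11:00
Adding: 3 hours 10 minutes
Minutes: 0 + 10 = 10
Hours: 11 + 3 + 0 = 14
Result: 14:10

14:10


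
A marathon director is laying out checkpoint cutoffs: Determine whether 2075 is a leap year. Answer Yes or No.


Year: 2075
Divisible by 4? 2075 / 4 = 518.75 -> No
Not divisible by 4, so NOT a leap year

No


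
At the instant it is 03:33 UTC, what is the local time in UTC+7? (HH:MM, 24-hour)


Local time: 03:33 at UTC (offset 0h)
Target zone: UTC+7 (offset 7h)
Difference: 7 - (0) = 7 hours
Calculation: 3 + (7) = 10
Result: 10:33

10:33


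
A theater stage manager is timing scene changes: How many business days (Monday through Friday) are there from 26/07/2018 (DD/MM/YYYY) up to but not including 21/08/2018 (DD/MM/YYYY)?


Start: 2018-07-26 (Thursday)
End (exclusive): 2018-08-21 (Tuesday)
Total calendar days: 26
Full weeks: 26 // 7 = 3 -> 15 weekdays
Remaining 5 days starting on Thursday:
  Thu(w), Fri(w), Sat(-), Sun(-), Mon(w) -> 3 weekdays
Total business days: 15 + 3 = 18

18


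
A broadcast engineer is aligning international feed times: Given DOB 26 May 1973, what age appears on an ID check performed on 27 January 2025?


Birth: 1973-05-26
Reference: 2025-01-27
Year difference: 2025 - 1973 = 52
Has birthday (05-26) occurred by 01-27? No
Birthday not yet reached this year -> subtract 1
Age in full years: 51

51


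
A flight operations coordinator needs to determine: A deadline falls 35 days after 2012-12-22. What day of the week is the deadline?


Start: 2012-12-22 (Saturday)
Step 1 - find target date: add 35 days
  2012-12-22 + 35 days = 2013-01-26
Step 2 - day of week:
  35 mod 7 = 0
  Saturday + 0 days -> Saturday
Result: Saturday (2013-01-26)

Saturday


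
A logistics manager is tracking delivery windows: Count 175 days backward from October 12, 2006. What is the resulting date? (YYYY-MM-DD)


Start: 2006-10-12
Subtracting 175 days
Days already passed in October: 12
After going back through October: 163 more days to subtract
September 2006: 30 days, 133 remaining
August 2006: 31 days, 102 remaining
July 2006: 31 days, 71 remaining
June 2006: 30 days, 41 remaining
Result: 2006-04-20

2006-04-20


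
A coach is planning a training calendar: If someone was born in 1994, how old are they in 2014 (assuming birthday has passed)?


Birth year: 1994
Current year: 2014
Age = current year - birth year
Age = 2014 - 1994 = 20

20


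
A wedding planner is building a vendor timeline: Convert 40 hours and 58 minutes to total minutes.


Hours: 40
Minutes: 58
Convert hours to minutes: 40 x 60 = 2400
Add remaining minutes: 2400 + 58 = 2458

2458


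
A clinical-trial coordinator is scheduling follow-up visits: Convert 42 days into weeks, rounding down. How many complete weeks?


Total days: 42
Days per week: 7
Division: 42 / 7 = 6 remainder 0
Complete weeks: 6
Remaining days: 0

6


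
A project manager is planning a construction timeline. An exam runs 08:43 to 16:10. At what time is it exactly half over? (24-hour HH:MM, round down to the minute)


Start time: 08:43 = 523 minutes from midnight
End time: 16:10 = 970 minutes from midnight
Sum: 523 + 970 = 1493
Midpoint: 1493 / 2 = 746 minutes
Convert: 746 / 60 = 12 hours, 26 minutes
Result: 12:26

12:26


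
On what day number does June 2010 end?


Month: June
Year: 2010
June is a 30-day month
Total: 30 days

30


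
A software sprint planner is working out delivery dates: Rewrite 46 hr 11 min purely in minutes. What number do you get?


Hours: 46
Extra minutes: 11
Minutes per hour: 60
Hours to minutes: 46 x 60 = 2760
Total: 2760 + 11 = 2771

2771


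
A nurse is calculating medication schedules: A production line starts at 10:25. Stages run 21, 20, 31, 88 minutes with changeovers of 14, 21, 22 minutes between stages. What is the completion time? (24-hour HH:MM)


Start: 10:25 = 625 min from midnight
  after task 1 (21 min): 10:46
  after break (14 min): 11:00
  after task 2 (20 min): 11:20
  after break (21 min): 11:41
  after task 3 (31 min): 12:12
  after break (22 min): 12:34
  after task 4 (88 min): 14:02
Total elapsed: 217 minutes
End time: 14:02

14:02


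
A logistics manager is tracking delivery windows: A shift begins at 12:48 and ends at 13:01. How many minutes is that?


Start time: 12:48 = 768 minutes from midnight
End time: 13:01 = 781 minutes from midnight
Difference: 781 - 768 = 13 minutes
That is 0 hours and 13 minutes

13


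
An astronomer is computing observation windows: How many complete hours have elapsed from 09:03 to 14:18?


Start: 09:03
End: 14:18
Hour difference: 14 - 9 = 5 hours
Minute difference: 18 - 3 = 15 minutes
Total minutes: 315
Complete hours: 315 / 60 = 5 (remainder 15)

5


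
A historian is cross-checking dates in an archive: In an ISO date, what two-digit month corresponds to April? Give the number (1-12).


Calendar month order:
3. March
4. April <--
5. May
April is month number 4

4


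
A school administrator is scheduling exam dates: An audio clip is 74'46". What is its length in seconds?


Minutes: 74
Seconds: 46
Convert minutes to seconds: 74 x 60 = 4440
Add remaining seconds: 4440 + 46 = 4486

4486


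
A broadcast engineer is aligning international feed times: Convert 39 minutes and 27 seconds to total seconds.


Minutes: 39
Extra seconds: 27
Seconds per minute: 60
Minutes to seconds: 39 x 60 = 2340
Total: 2340 + 27 = 2367

2367


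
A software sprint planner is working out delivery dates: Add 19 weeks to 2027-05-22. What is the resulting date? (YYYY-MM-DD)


Start: 2027-05-22
Weeks to add: 19
Convert to days: 19 x 7 = 133 days
Add 133 days to 2027-05-22
Result: 2027-10-02

2027-10-02


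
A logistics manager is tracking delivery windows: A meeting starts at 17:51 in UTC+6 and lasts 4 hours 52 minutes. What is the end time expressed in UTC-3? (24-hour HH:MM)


Start: 17:51 in UTC+6
Step 1 - add duration:
  minutes: 51 + 52 = 103 (carry 1h)
  hours: 17 + 4 + 1 = 22
  end in UTC+6: 22:43
Step 2 - convert UTC+6 -> UTC-3:
  offset difference: -3 - (6) = -9 hours
  22 + (-9) = 13 -> mod 24 = 13
Result: 13:43 in UTC-3

13:43


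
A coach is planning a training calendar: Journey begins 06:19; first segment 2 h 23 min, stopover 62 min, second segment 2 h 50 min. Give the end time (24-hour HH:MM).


Depart: 06:19
Leg 1: +143 min -> 08:42
Layover: +62 min -> 09:44
Leg 2: +170 min -> 12:34
Total travel: 375 minutes = 6h 15m
Arrival: 12:34

12:34


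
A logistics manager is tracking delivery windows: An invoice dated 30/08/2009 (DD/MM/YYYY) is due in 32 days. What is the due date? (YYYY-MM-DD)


Start: 2009-08-30
Adding 32 days
Days remaining in August: 1
After August: 31 days still to add
September 2009: 30 days, 1 remaining
October 2009 has 31 days, need 1
Result: 2009-10-01

2009-10-01


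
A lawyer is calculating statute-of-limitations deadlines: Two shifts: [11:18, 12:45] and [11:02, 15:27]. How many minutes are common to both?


Interval A: [678, 765] minutes from midnight
Interval B: [662, 927] minutes from midnight
Overlap start = max(678, 662) = 678
Overlap end = min(765, 927) = 765
Overlap = 765 - 678 = 87 minutes

87


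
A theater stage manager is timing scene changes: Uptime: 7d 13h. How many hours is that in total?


Days: 7
Extra hours: 13
Hours per day: 24
Days to hours: 7 x 24 = 168
Total: 168 + 13 = 181

181


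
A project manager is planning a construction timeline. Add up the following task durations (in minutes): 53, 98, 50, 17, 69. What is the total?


Durations: 53, 98, 50, 17, 69
Running sum: 53
+ 98 = 151
+ 50 = 201
+ 17 = 218
+ 69 = 287
Total duration: 287 minutes
That is 4 hours and 47 minutes

287


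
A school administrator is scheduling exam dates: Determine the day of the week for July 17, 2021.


Date: 2021-07-17
January 1, 2021 is a Friday
Day of year: 198
Offset from Jan 1: 197 days
197 mod 7 = 1
Result: Saturday

Saturday


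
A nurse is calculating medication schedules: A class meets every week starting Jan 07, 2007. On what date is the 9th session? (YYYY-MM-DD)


First occurrence: 2007-01-07 (occurrence 1)
Each occurrence is 7 days after the previous.
Occurrence 9 is 8 weeks after the first.
8 weeks = 56 days
2007-01-07 + 56 days = 2007-03-04

2007-03-04


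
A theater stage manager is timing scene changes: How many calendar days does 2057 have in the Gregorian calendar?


Year: 2057
Check leap year rules:
Divisible by 4? No
2057 is not a leap year
Days: 365

365


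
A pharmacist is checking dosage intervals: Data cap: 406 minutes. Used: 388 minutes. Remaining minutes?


Total budget: 406 minutes
Time used: 388 minutes
Remaining: 406 - 388 = 18 minutes
Percent used: 95.6%
Percent remaining: 4.4%

18


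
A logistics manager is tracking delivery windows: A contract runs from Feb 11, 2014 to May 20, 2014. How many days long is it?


Start date: 2014-02-11
End date: 2014-05-20
Feb 2014: +18 days
Mar 2014: +31 days
Apr 2014: +30 days
May 2014: +19 days
Total: 98 days

98


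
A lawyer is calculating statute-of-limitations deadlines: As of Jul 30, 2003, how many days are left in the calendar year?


Start: July 30, 2003
End: December 31, 2003
Days left in July: 1
August: 31
September: 30
October: 31
November: 30
... plus remaining months
Sum of remaining months: 153
Total: 1 + 153 = 154

154


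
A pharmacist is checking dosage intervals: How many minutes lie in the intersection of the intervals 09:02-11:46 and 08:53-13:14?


Interval A: [542, 706] minutes from midnight
Interval B: [533, 794] minutes from midnight
Overlap start = max(542, 533) = 542
Overlap end = min(706, 794) = 706
Overlap = 706 - 542 = 164 minutes

164


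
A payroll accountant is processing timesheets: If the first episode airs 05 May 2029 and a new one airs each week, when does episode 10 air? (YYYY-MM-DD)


First occurrence: 2029-05-05 (occurrence 1)
Each occurrence is 7 days after the previous.
Occurrence 10 is 9 weeks after the first.
9 weeks = 63 days
2029-05-05 + 63 days = 2029-07-07

2029-07-07


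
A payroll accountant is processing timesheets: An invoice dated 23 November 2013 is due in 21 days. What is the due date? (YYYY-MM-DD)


Start: 2013-11-23
Adding 21 days
Days remaining in November: 7
After November: 14 days still to add
December 2013 has 31 days, need 14
Result: 2013-12-14

2013-12-14


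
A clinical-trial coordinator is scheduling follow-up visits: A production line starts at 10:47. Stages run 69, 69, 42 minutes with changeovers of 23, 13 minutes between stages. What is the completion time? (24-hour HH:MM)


Start: 10:47 = 647 min from midnight
  after task 1 (69 min): 11:56
  after break (23 min): 12:19
  after task 2 (69 min): 13:28
  after break (13 min): 13:41
  after task 3 (42 min): 14:23
Total elapsed: 216 minutes
End time: 14:23

14:23


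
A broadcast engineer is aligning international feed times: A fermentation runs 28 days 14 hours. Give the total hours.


Days: 28
Extra hours: 14
Hours per day: 24
Days to hours: 28 x 24 = 672
Total: 672 + 14 = 686

686


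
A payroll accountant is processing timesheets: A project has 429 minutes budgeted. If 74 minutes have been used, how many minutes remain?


Total budget: 429 minutes
Time used: 74 minutes
Remaining: 429 - 74 = 355 minutes
Percent used: 17.2%
Percent remaining: 82.8%

355


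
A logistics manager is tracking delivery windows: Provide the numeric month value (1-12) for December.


Calendar month order:
11. November
12. December <--
December is month number 12

12


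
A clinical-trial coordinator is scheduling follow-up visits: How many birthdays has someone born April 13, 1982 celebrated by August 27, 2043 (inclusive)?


Birth: 1982-04-13
Reference: 2043-08-27
Year difference: 2043 - 1982 = 61
Has birthday (04-13) occurred by 08-27? Yes
Age in full years: 61

61


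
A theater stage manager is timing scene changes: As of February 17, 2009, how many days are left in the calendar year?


Start: February 17, 2009
End: December 31, 2009
Days left in February: 11
March: 31
April: 30
May: 31
June: 30
... plus remaining months
Sum of remaining months: 306
Total: 11 + 306 = 317

317


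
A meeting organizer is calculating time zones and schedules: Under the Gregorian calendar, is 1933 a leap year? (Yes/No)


Year: 1933
Divisible by 4? 1933 / 4 = 483.25 -> No
Not divisible by 4, so NOT a leap year

No


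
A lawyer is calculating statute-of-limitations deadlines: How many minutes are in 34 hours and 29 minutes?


Hours: 34
Extra minutes: 29
Minutes per hour: 60
Hours to minutes: 34 x 60 = 2040
Total: 2040 + 29 = 2069

2069


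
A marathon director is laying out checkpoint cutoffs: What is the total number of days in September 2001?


Month: September
Year: 2001
September is a 30-day month
Total: 30 days

30


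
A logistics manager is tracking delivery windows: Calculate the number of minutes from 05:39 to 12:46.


Start time: 05:39 = 339 minutes from midnight
End time: 12:46 = 766 minutes from midnight
Difference: 766 - 339 = 427 minutes
That is 7 hours and 7 minutes

427


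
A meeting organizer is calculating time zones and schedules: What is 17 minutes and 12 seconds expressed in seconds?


Minutes: 17
Extra seconds: 12
Seconds per minute: 60
Minutes to seconds: 17 x 60 = 1020
Total: 1020 + 12 = 1032

1032


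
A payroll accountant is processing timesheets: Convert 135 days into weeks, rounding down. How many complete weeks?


Total days: 135
Days per week: 7
Division: 135 / 7 = 19 remainder 2
Complete weeks: 19
Remaining days: 2

19


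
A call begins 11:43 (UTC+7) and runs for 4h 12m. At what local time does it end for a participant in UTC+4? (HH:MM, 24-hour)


Start: 11:43 in UTC+7
Step 1 - add duration:
  minutes: 43 + 12 = 55
  hours: 11 + 4 + 0 = 15
  end in UTC+7: 15:55
Step 2 - convert UTC+7 -> UTC+4:
  offset difference: 4 - (7) = -3 hours
  15 + (-3) = 12 -> mod 24 = 12
Result: 12:55 in UTC+4

12:55


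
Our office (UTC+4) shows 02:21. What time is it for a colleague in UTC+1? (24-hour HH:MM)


Local time: 02:21 at UTC+4 (offset 4h)
Target zone: UTC+1 (offset 1h)
Difference: 1 - (4) = -3 hours
Calculation: 2 + (-3) = -1
Wraparound: (-1) mod 24 = 23
Result: 23:21

23:21


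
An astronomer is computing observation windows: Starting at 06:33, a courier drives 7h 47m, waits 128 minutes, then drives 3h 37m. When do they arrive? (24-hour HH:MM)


Depart: 06:33
Leg 1: +467 min -> 14:20
Layover: +128 min -> 16:28
Leg 2: +217 min -> 20:05
Total travel: 812 minutes = 13h 32m
Arrival: 20:05

20:05


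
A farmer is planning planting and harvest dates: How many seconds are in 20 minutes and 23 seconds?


Minutes: 20
Seconds: 23
Convert minutes to seconds: 20 x 60 = 1200
Add remaining seconds: 1200 + 23 = 1223

1223


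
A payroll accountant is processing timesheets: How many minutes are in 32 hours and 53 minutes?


Hours: 32
Minutes: 53
Convert hours to minutes: 32 x 60 = 1920
Add remaining minutes: 1920 + 53 = 1973

1973


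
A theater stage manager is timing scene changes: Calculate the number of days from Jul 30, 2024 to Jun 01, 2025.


Start date: 2024-07-30
End date: 2025-06-01
Jul 2024: +2 days
Aug 2024: +31 days
Sep 2024: +30 days
... (8 more months)
Total: 306 days

306


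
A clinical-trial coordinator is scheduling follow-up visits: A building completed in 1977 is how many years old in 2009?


Birth year: 1977
Current year: 2009
Age = current year - birth year
Age = 2009 - 1977 = 32

32


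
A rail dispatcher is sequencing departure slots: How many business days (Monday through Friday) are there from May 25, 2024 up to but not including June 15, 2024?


Start: 2024-05-25 (Saturday)
End (exclusive): 2024-06-15 (Saturday)
Total calendar days: 21
Full weeks: 21 // 7 = 3 -> 15 weekdays
Remaining 0 days starting on Saturday:
Total business days: 15 + 0 = 15

15


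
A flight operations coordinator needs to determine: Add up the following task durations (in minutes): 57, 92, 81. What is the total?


Durations: 57, 92, 81
Running sum: 57
+ 92 = 149
+ 81 = 230
Total duration: 230 minutes
That is 3 hours and 50 minutes

230


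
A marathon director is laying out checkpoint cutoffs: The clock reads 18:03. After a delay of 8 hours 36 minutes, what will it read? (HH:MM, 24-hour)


Start time: 18:03
Adding: 8 hours 36 minutes
Minutes: 3 + 36 = 39
Hours: 18 + 8 + 0 = 26
Hour wraparound: 26 mod 24 = 2
Result: 02:39

02:39


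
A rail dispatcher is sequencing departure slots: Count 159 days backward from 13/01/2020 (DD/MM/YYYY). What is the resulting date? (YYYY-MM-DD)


Start: 2020-01-13
Subtracting 159 days
Days already passed in January: 13
After going back through January: 146 more days to subtract
December 2019: 31 days, 115 remaining
November 2019: 30 days, 85 remaining
October 2019: 31 days, 54 remaining
September 2019: 30 days, 24 remaining
Result: 2019-08-07

2019-08-07


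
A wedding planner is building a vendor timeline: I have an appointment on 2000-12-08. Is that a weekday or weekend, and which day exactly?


Date: 2000-12-08
January 1, 2000 is a Saturday
Day of year: 343
Offset from Jan 1: 342 days
342 mod 7 = 6
Result: Friday

Friday


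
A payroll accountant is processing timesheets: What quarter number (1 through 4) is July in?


Month: July (month 7)
Q1: January-March (months 1-3)
Q2: April-June (months 4-6)
Q3: July-September (months 7-9)
Q4: October-December (months 10-12)
Month 7 falls in Q3

3


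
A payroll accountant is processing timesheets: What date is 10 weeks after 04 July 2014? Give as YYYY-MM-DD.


Start: 2014-07-04
Weeks to add: 10
Convert to days: 10 x 7 = 70 days
Add 70 days to 2014-07-04
Result: 2014-09-12

2014-09-12


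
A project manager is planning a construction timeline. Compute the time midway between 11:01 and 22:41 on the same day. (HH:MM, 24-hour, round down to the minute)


Start time: 11:01 = 661 minutes from midnight
End time: 22:41 = 1361 minutes from midnight
Sum: 661 + 1361 = 2022
Midpoint: 2022 / 2 = 1011 minutes
Convert: 1011 / 60 = 16 hours, 51 minutes
Result: 16:51

16:51


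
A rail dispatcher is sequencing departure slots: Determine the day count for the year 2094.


Year: 2094
Check leap year rules:
Divisible by 4? No
2094 is not a leap year
Days: 365

365


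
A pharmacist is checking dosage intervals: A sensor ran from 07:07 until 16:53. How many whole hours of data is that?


Start: 07:07
End: 16:53
Hour difference: 16 - 7 = 9 hours
Minute difference: 53 - 7 = 46 minutes
Total minutes: 586
Complete hours: 586 / 60 = 9 (remainder 46)

9


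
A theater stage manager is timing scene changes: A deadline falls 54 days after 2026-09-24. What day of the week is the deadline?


Start: 2026-09-24 (Thursday)
Step 1 - find target date: add 54 days
  2026-09-24 + 54 days = 2026-11-17
Step 2 - day of week:
  54 mod 7 = 5
  Thursday + 5 days -> Tuesday
Result: Tuesday (2026-11-17)

Tuesday


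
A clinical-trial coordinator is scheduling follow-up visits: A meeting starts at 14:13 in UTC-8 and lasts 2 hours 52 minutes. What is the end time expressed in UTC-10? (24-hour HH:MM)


Start: 14:13 in UTC-8
Step 1 - add duration:
  minutes: 13 + 52 = 65 (carry 1h)
  hours: 14 + 2 + 1 = 17
  end in UTC-8: 17:05
Step 2 - convert UTC-8 -> UTC-10:
  offset difference: -10 - (-8) = -2 hours
  17 + (-2) = 15 -> mod 24 = 15
Result: 15:05 in UTC-10

15:05


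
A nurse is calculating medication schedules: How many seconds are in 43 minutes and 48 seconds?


Minutes: 43
Extra seconds: 48
Seconds per minute: 60
Minutes to seconds: 43 x 60 = 2580
Total: 2580 + 48 = 2628

2628


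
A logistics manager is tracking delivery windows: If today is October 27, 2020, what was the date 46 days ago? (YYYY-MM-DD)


Start: 2020-10-27
Subtracting 46 days
Days already passed in October: 27
After going back through October: 19 more days to subtract
September 2020 has 30 days, need 19
Result: 2020-09-11

2020-09-11


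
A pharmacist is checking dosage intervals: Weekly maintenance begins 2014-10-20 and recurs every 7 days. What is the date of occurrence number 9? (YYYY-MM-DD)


First occurrence: 2014-10-20 (occurrence 1)
Each occurrence is 7 days after the previous.
Occurrence 9 is 8 weeks after the first.
8 weeks = 56 days
2014-10-20 + 56 days = 2014-12-15

2014-12-15


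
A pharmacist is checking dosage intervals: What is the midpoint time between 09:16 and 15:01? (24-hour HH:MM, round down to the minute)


Start time: 09:16 = 556 minutes from midnight
End time: 15:01 = 901 minutes from midnight
Sum: 556 + 901 = 1457
Midpoint: 1457 / 2 = 728 minutes
Convert: 728 / 60 = 12 hours, 8 minutes
Result: 12:08

12:08


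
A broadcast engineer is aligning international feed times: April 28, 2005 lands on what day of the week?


Date: 2005-04-28
January 1, 2005 is a Saturday
Day of year: 118
Offset from Jan 1: 117 days
117 mod 7 = 5
Result: Thursday

Thursday


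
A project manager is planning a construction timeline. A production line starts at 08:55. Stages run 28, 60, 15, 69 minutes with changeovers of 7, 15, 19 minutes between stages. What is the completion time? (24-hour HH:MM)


Start: 08:55 = 535 min from midnight
  after task 1 (28 min): 09:23
  after break (7 min): 09:30
  after task 2 (60 min): 10:30
  after break (15 min): 10:45
  after task 3 (15 min): 11:00
  after break (19 min): 11:19
  after task 4 (69 min): 12:28
Total elapsed: 213 minutes
End time: 12:28

12:28


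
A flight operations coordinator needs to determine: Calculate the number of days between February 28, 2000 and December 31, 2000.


Start: February 28, 2000
End: December 31, 2000
Days left in February: 1
March: 31
April: 30
May: 31
June: 30
... plus remaining months
Sum of remaining months: 306
Total: 1 + 306 = 307

307


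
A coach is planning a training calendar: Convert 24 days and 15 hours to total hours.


Days: 24
Extra hours: 15
Hours per day: 24
Days to hours: 24 x 24 = 576
Total: 576 + 15 = 591

591


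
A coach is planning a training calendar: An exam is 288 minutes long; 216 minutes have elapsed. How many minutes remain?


Total budget: 288 minutes
Time used: 216 minutes
Remaining: 288 - 216 = 72 minutes
Percent used: 75.0%
Percent remaining: 25.0%

72


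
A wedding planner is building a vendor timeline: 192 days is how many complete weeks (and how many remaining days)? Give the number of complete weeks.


Total days: 192
Days per week: 7
Division: 192 / 7 = 27 remainder 3
Complete weeks: 27
Remaining days: 3

27


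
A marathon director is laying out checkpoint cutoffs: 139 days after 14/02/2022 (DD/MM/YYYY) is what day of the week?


Start: 2022-02-14 (Monday)
Step 1 - find target date: add 139 days
  2022-02-14 + 139 days = 2022-07-03
Step 2 - day of week:
  139 mod 7 = 6
  Monday + 6 days -> Sunday
Result: Sunday (2022-07-03)

Sunday


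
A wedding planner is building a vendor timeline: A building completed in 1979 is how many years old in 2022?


Birth year: 1979
Current year: 2022
Age = current year - birth year
Age = 2022 - 1979 = 43

43


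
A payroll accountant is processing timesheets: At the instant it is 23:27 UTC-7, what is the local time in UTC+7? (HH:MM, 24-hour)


Local time: 23:27 at UTC-7 (offset -7h)
Target zone: UTC+7 (offset 7h)
Difference: 7 - (-7) = 14 hours
Calculation: 23 + (14) = 37
Wraparound: (37) mod 24 = 13
Result: 13:27

13:27


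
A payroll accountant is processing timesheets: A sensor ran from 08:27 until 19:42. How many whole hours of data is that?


Start: 08:27
End: 19:42
Hour difference: 19 - 8 = 11 hours
Minute difference: 42 - 27 = 15 minutes
Total minutes: 675
Complete hours: 675 / 60 = 11 (remainder 15)

11


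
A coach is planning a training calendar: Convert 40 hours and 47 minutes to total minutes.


Hours: 40
Extra minutes: 47
Minutes per hour: 60
Hours to minutes: 40 x 60 = 2400
Total: 2400 + 47 = 2447

2447


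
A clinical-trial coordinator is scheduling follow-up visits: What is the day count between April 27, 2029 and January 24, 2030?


Start date: 2029-04-27
End date: 2030-01-24
Apr 2029: +4 days
May 2029: +31 days
Jun 2029: +30 days
... (7 more months)
Total: 272 days

272


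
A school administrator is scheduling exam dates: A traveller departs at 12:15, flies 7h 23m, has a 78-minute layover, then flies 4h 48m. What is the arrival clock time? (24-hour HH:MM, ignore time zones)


Depart: 12:15
Leg 1: +443 min -> 19:38
Layover: +78 min -> 20:56
Leg 2: +288 min -> 01:44
Total travel: 809 minutes = 13h 29m
Arrival: 01:44

01:44


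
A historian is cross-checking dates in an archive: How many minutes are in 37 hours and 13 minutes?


Hours: 37
Minutes: 13
Convert hours to minutes: 37 x 60 = 2220
Add remaining minutes: 2220 + 13 = 2233

2233


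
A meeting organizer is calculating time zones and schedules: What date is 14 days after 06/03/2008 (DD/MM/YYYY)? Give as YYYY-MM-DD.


Start: 2008-03-06
Adding 14 days
Days remaining in March: 25
Result: 2008-03-20

2008-03-20


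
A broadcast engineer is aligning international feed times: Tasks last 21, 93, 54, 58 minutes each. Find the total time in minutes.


Durations: 21, 93, 54, 58
Running sum: 21
+ 93 = 114
+ 54 = 168
+ 58 = 226
Total duration: 226 minutes
That is 3 hours and 46 minutes

226


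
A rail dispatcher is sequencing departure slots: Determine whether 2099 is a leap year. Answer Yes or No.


Year: 2099
Divisible by 4? 2099 / 4 = 524.75 -> No
Not divisible by 4, so NOT a leap year

No


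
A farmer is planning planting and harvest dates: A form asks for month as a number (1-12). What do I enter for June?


Calendar month order:
5. May
6. June <--
7. July
June is month number 6

6


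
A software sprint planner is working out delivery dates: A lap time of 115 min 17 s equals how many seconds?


Minutes: 115
Seconds: 17
Convert minutes to seconds: 115 x 60 = 6900
Add remaining seconds: 6900 + 17 = 6917

6917


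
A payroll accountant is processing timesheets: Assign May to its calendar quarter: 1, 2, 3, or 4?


Month: May (month 5)
Q1: January-March (months 1-3)
Q2: April-June (months 4-6)
Q3: July-September (months 7-9)
Q4: October-December (months 10-12)
Month 5 falls in Q2

2


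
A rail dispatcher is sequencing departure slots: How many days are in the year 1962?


Year: 1962
Check leap year rules:
Divisible by 4? No
1962 is not a leap year
Days: 365

365


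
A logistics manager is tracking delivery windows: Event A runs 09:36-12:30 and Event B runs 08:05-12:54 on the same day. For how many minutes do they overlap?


Interval A: [576, 750] minutes from midnight
Interval B: [485, 774] minutes from midnight
Overlap start = max(576, 485) = 576
Overlap end = min(750, 774) = 750
Overlap = 750 - 576 = 174 minutes

174


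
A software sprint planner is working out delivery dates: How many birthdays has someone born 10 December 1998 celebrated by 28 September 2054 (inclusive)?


Birth: 1998-12-10
Reference: 2054-09-28
Year difference: 2054 - 1998 = 56
Has birthday (12-10) occurred by 09-28? No
Birthday not yet reached this year -> subtract 1
Age in full years: 55

55


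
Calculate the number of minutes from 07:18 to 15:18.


Start time: 07:18 = 438 minutes from midnight
End time: 15:18 = 918 minutes from midnight
Difference: 918 - 438 = 480 minutes
That is 8 hours and 0 minutes

480


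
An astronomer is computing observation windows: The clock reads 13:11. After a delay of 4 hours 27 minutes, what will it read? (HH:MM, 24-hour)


Start time: 13:11
Adding: 4 hours 27 minutes
Minutes: 11 + 27 = 38
Hours: 13 + 4 + 0 = 17
Result: 17:38

17:38


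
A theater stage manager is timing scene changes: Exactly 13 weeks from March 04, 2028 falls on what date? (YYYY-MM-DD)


Start: 2028-03-04
Weeks to add: 13
Convert to days: 13 x 7 = 91 days
Add 91 days to 2028-03-04
Result: 2028-06-03

2028-06-03


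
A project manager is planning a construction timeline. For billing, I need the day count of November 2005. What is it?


Month: November
Year: 2005
November is a 30-day month
Total: 30 days

30


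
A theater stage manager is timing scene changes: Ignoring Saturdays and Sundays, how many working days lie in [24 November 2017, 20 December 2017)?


Start: 2017-11-24 (Friday)
End (exclusive): 2017-12-20 (Wednesday)
Total calendar days: 26
Full weeks: 26 // 7 = 3 -> 15 weekdays
Remaining 5 days starting on Friday:
  Fri(w), Sat(-), Sun(-), Mon(w), Tue(w) -> 3 weekdays
Total business days: 15 + 3 = 18

18


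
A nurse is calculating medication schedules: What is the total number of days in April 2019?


Month: April
Year: 2019
April is a 30-day month
Total: 30 days

30


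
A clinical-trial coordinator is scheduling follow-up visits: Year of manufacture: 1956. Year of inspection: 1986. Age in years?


Birth year: 1956
Current year: 1986
Age = current year - birth year
Age = 1986 - 1956 = 30

30


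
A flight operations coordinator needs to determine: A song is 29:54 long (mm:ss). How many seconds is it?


Minutes: 29
Extra seconds: 54
Seconds per minute: 60
Minutes to seconds: 29 x 60 = 1740
Total: 1740 + 54 = 1794

1794


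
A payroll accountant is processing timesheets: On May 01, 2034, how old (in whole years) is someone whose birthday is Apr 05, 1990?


Birth: 1990-04-05
Reference: 2034-05-01
Year difference: 2034 - 1990 = 44
Has birthday (04-05) occurred by 05-01? Yes
Age in full years: 44

44


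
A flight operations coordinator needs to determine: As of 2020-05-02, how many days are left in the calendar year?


Start: May 02, 2020
End: December 31, 2020
Days left in May: 29
June: 30
July: 31
August: 31
September: 30
... plus remaining months
Sum of remaining months: 214
Total: 29 + 214 = 243

243


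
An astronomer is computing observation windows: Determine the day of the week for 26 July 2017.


Date: 2017-07-26
January 1, 2017 is a Sunday
Day of year: 207
Offset from Jan 1: 206 days
206 mod 7 = 3
Result: Wednesday

Wednesday


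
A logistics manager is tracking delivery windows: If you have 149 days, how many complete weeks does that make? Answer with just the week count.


Total days: 149
Days per week: 7
Division: 149 / 7 = 21 remainder 2
Complete weeks: 21
Remaining days: 2

21


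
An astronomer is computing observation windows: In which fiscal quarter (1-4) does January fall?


Month: January (month 1)
Q1: January-March (months 1-3)
Q2: April-June (months 4-6)
Q3: July-September (months 7-9)
Q4: October-December (months 10-12)
Month 1 falls in Q1

1


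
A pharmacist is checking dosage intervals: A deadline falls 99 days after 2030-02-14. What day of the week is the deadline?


Start: 2030-02-14 (Thursday)
Step 1 - find target date: add 99 days
  2030-02-14 + 99 days = 2030-05-24
Step 2 - day of week:
  99 mod 7 = 1
  Thursday + 1 days -> Friday
Result: Friday (2030-05-24)

Friday


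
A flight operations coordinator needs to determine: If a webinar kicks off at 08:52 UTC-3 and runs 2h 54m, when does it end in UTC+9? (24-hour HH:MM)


Start: 08:52 in UTC-3
Step 1 - add duration:
  minutes: 52 + 54 = 106 (carry 1h)
  hours: 8 + 2 + 1 = 11
  end in UTC-3: 11:46
Step 2 - convert UTC-3 -> UTC+9:
  offset difference: 9 - (-3) = 12 hours
  11 + (12) = 23 -> mod 24 = 23
Result: 23:46 in UTC+9

23:46


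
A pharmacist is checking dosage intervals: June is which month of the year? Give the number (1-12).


Calendar month order:
5. May
6. June <--
7. July
June is month number 6

6


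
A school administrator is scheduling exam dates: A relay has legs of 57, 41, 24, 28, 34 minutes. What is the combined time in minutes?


Durations: 57, 41, 24, 28, 34
Running sum: 57
+ 41 = 98
+ 24 = 122
+ 28 = 150
+ 34 = 184
Total duration: 184 minutes
That is 3 hours and 4 minutes

184


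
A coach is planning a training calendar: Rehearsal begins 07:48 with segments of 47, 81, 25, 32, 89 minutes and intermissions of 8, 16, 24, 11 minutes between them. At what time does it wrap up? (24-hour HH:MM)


Start: 07:48 = 468 min from midnight
  after task 1 (47 min): 08:35
  after break (8 min): 08:43
  after task 2 (81 min): 10:04
  after break (16 min): 10:20
  after task 3 (25 min): 10:45
  after break (24 min): 11:09
  after task 4 (32 min): 11:41
  after break (11 min): 11:52
  after task 5 (89 min): 13:21
Total elapsed: 333 minutes
End time: 13:21

13:21


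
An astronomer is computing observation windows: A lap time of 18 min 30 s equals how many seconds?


Minutes: 18
Seconds: 30
Convert minutes to seconds: 18 x 60 = 1080
Add remaining seconds: 1080 + 30 = 1110

1110


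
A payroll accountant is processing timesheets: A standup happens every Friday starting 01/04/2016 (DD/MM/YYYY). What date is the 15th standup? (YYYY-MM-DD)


First occurrence: 2016-04-01 (occurrence 1)
Each occurrence is 7 days after the previous.
Occurrence 15 is 14 weeks after the first.
14 weeks = 98 days
2016-04-01 + 98 days = 2016-07-08

2016-07-08


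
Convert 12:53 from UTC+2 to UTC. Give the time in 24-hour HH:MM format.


Local time: 12:53 at UTC+2 (offset 2h)
Target zone: UTC (offset 0h)
Difference: 0 - (2) = -2 hours
Calculation: 12 + (-2) = 10
Result: 10:53

10:53


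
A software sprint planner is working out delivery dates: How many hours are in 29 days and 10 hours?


Days: 29
Extra hours: 10
Hours per day: 24
Days to hours: 29 x 24 = 696
Total: 696 + 10 = 706

706


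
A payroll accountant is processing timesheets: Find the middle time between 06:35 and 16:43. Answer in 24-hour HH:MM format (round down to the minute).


Start time: 06:35 = 395 minutes from midnight
End time: 16:43 = 1003 minutes from midnight
Sum: 395 + 1003 = 1398
Midpoint: 1398 / 2 = 699 minutes
Convert: 699 / 60 = 11 hours, 39 minutes
Result: 11:39

11:39


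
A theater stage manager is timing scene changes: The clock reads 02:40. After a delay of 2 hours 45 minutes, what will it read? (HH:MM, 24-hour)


Start time: 02:40
Adding: 2 hours 45 minutes
Minutes: 40 + 45 = 85
Minute overflow: 85 >= 60, so carry 1 hour, minutes = 25
Hours: 2 + 2 + 1 = 5
Result: 05:25

05:25


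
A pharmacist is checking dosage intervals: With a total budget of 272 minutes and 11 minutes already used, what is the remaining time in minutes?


Total budget: 272 minutes
Time used: 11 minutes
Remaining: 272 - 11 = 261 minutes
Percent used: 4.0%
Percent remaining: 96.0%

261


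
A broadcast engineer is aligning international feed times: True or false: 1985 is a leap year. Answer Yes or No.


Year: 1985
Divisible by 4? 1985 / 4 = 496.25 -> No
Not divisible by 4, so NOT a leap year

No


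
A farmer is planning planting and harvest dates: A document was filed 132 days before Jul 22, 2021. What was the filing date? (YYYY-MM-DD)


Start: 2021-07-22
Subtracting 132 days
Days already passed in July: 22
After going back through July: 110 more days to subtract
June 2021: 30 days, 80 remaining
May 2021: 31 days, 49 remaining
April 2021: 30 days, 19 remaining
March 2021 has 31 days, need 19
Result: 2021-03-12

2021-03-12


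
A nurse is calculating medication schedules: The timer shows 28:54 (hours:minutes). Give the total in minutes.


Hours: 28
Minutes: 54
Convert hours to minutes: 28 x 60 = 1680
Add remaining minutes: 1680 + 54 = 1734

1734


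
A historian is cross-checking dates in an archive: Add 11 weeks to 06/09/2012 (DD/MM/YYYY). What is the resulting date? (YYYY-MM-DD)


Start: 2012-09-06
Weeks to add: 11
Convert to days: 11 x 7 = 77 days
Add 77 days to 2012-09-06
Result: 2012-11-22

2012-11-22


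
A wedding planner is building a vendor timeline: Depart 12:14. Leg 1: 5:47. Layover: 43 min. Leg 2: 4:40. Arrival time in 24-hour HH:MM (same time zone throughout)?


Depart: 12:14
Leg 1: +347 min -> 18:01
Layover: +43 min -> 18:44
Leg 2: +280 min -> 23:24
Total travel: 670 minutes = 11h 10m
Arrival: 23:24

23:24


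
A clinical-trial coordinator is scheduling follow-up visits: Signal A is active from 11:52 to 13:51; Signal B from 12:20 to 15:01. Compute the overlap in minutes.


Interval A: [712, 831] minutes from midnight
Interval B: [740, 901] minutes from midnight
Overlap start = max(712, 740) = 740
Overlap end = min(831, 901) = 831
Overlap = 831 - 740 = 91 minutes

91


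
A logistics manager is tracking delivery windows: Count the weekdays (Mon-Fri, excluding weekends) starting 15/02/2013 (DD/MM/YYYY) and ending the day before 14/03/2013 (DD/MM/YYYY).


Start: 2013-02-15 (Friday)
End (exclusive): 2013-03-14 (Thursday)
Total calendar days: 27
Full weeks: 27 // 7 = 3 -> 15 weekdays
Remaining 6 days starting on Friday:
  Fri(w), Sat(-), Sun(-), Mon(w), Tue(w), Wed(w) -> 4 weekdays
Total business days: 15 + 4 = 19

19


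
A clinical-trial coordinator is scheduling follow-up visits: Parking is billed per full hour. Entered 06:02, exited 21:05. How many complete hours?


Start: 06:02
End: 21:05
Hour difference: 21 - 6 = 15 hours
Minute difference: 5 - 2 = 3 minutes
Total minutes: 903
Complete hours: 903 / 60 = 15 (remainder 3)

15


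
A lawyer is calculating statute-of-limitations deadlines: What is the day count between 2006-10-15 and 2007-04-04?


Start date: 2006-10-15
End date: 2007-04-04
Oct 2006: +17 days
Nov 2006: +30 days
Dec 2006: +31 days
... (4 more months)
Total: 171 days

171


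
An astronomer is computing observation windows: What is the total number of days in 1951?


Year: 1951
Check leap year rules:
Divisible by 4? No
1951 is not a leap year
Days: 365

365


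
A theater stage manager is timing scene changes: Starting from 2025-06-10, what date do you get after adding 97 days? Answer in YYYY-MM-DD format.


Start: 2025-06-10
Adding 97 days
Days remaining in June: 20
After June: 77 days still to add
July 2025: 31 days, 46 remaining
August 2025: 31 days, 15 remaining
September 2025 has 30 days, need 15
Result: 2025-09-15

2025-09-15


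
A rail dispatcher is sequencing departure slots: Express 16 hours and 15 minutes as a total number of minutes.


Hours: 16
Extra minutes: 15
Minutes per hour: 60
Hours to minutes: 16 x 60 = 960
Total: 960 + 15 = 975

975


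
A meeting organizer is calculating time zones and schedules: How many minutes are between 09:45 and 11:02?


Start time: 09:45 = 585 minutes from midnight
End time: 11:02 = 662 minutes from midnight
Difference: 662 - 585 = 77 minutes
That is 1 hours and 17 minutes

77


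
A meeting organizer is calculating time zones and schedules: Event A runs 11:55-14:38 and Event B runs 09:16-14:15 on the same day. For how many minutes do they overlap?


Interval A: [715, 878] minutes from midnight
Interval B: [556, 855] minutes from midnight
Overlap start = max(715, 556) = 715
Overlap end = min(878, 855) = 855
Overlap = 855 - 715 = 140 minutes

140


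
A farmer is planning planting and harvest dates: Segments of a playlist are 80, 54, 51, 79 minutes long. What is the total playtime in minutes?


Durations: 80, 54, 51, 79
Running sum: 80
+ 54 = 134
+ 51 = 185
+ 79 = 264
Total duration: 264 minutes
That is 4 hours and 24 minutes

264


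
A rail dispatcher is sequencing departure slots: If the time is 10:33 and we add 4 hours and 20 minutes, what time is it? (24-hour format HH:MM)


Start time: 10:33
Adding: 4 hours 20 minutes
Minutes: 33 + 20 = 53
Hours: 10 + 4 + 0 = 14
Result: 14:53

14:53


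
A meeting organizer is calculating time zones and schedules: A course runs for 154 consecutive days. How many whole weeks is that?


Total days: 154
Days per week: 7
Division: 154 / 7 = 22 remainder 0
Complete weeks: 22
Remaining days: 0

22
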